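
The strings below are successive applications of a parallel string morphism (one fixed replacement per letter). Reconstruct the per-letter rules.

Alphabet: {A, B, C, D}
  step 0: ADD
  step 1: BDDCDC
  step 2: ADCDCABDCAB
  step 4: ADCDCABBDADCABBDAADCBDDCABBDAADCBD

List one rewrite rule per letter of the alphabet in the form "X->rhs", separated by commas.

A->BD, B->A, C->AB, D->DC

  step 1 ⇒ step 2: BDDCDC ⇒ A·DC·DC·AB·DC·AB
    B ↦ A
    C ↦ AB
    D ↦ DC
  step 0 ⇒ step 1: ADD ⇒ BD·DC·DC
    A ↦ BD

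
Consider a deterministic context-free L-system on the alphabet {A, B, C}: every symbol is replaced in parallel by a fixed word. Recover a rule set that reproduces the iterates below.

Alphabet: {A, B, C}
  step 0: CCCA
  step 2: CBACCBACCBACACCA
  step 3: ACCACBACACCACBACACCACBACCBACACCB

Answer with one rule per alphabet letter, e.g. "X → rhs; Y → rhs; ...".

  step 2 ⇒ step 3: CBACCBACCBACACCA ⇒ AC·CA·CB·AC·AC·CA·CB·AC·AC·CA·CB·AC·CB·AC·AC·CB
    A ↦ CB
    B ↦ CA
    C ↦ AC

A->CB, B->CA, C->AC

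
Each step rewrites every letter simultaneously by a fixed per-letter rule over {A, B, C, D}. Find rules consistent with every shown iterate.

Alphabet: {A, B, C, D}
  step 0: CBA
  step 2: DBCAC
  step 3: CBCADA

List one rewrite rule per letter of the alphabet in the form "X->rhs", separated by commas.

A->D, B->BC, C->A, D->C

  step 2 ⇒ step 3: DBCAC ⇒ C·BC·A·D·A
    A ↦ D
    B ↦ BC
    C ↦ A
    D ↦ C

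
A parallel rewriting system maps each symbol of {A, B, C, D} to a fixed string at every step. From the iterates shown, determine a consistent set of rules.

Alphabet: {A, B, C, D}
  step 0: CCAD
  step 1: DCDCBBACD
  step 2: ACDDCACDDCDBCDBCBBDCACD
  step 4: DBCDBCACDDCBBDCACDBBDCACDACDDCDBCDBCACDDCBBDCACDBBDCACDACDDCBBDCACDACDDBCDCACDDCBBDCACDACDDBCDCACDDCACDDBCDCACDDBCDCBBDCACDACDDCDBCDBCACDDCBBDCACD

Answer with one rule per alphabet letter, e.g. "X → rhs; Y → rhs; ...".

A->BB, B->DBC, C->DC, D->ACD

  step 1 ⇒ step 2: DCDCBBACD ⇒ ACD·DC·ACD·DC·DBC·DBC·BB·DC·ACD
    A ↦ BB
    B ↦ DBC
    C ↦ DC
    D ↦ ACD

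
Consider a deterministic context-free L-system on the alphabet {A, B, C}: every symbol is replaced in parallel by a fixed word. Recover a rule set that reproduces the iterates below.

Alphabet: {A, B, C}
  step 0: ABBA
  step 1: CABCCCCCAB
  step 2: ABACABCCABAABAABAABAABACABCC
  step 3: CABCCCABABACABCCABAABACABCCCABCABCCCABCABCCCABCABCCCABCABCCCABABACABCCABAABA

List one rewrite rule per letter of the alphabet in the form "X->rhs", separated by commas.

A->CAB, B->CC, C->ABA

  step 2 ⇒ step 3: ABACABCCABAABAABAABAABACABCC ⇒ CAB·CC·CAB·ABA·CAB·CC·ABA·ABA·CAB·CC·CAB·CAB·CC·CAB·CAB·CC·CAB·CAB·CC·CAB·CAB·CC·CAB·ABA·CAB·CC·ABA·ABA
    A ↦ CAB
    B ↦ CC
    C ↦ ABA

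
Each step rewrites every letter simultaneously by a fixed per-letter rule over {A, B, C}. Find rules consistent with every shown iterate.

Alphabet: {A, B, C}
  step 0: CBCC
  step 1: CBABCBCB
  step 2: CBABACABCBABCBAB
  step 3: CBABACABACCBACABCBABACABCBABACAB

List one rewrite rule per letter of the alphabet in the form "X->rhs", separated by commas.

  step 2 ⇒ step 3: CBABACABCBABCBAB ⇒ CB·AB·AC·AB·AC·CB·AC·AB·CB·AB·AC·AB·CB·AB·AC·AB
    A ↦ AC
    B ↦ AB
    C ↦ CB

A->AC, B->AB, C->CB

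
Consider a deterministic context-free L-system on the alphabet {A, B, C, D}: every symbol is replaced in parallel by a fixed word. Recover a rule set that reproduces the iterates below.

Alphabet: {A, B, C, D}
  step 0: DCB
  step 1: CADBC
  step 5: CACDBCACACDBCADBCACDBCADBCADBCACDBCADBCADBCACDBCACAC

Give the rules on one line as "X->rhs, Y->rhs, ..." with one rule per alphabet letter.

A->CA, B->C, C->DB, D->CA

  step 0 ⇒ step 1: DCB ⇒ CA·DB·C
    B ↦ C
    C ↦ DB
    D ↦ CA
    A ↦ CA  (constrained at step 1)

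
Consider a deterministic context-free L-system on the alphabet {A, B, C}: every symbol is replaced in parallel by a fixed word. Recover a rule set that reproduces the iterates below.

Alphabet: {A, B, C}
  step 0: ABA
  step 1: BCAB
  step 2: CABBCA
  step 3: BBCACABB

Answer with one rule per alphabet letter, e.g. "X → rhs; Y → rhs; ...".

  step 2 ⇒ step 3: CABBCA ⇒ B·B·CA·CA·B·B
    A ↦ B
    B ↦ CA
    C ↦ B

A->B, B->CA, C->B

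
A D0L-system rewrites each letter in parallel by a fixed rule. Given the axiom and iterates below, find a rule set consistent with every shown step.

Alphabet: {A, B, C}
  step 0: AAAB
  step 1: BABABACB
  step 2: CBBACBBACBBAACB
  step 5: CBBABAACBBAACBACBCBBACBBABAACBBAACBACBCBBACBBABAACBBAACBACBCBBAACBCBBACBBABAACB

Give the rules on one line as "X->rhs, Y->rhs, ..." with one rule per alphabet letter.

  step 1 ⇒ step 2: BABABACB ⇒ CB·BA·CB·BA·CB·BA·A·CB
    A ↦ BA
    B ↦ CB
    C ↦ A

A->BA, B->CB, C->A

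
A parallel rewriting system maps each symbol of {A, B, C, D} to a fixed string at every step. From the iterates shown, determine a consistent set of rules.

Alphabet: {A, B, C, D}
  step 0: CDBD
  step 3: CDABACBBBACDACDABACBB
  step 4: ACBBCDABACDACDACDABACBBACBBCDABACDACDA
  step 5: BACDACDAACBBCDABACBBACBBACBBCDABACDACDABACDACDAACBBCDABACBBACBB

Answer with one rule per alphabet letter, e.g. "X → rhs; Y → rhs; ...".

  step 4 ⇒ step 5: ACBBCDABACDACDACDABACBBACBBCDABACDACDA ⇒ B·A·CDA·CDA·A·CB·B·CDA·B·A·CB·B·A·CB·B·A·CB·B·CDA·B·A·CDA·CDA·B·A·CDA·CDA·A·CB·B·CDA·B·A·CB·B·A·CB·B
    A ↦ B
    B ↦ CDA
    C ↦ A
    D ↦ CB

A->B, B->CDA, C->A, D->CB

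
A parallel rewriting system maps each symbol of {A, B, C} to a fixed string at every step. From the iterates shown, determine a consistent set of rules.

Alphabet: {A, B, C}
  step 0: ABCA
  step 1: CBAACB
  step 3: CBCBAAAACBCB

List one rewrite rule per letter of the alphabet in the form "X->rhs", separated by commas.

  step 0 ⇒ step 1: ABCA ⇒ CB·A·A·CB
    A ↦ CB
    B ↦ A
    C ↦ A

A->CB, B->A, C->A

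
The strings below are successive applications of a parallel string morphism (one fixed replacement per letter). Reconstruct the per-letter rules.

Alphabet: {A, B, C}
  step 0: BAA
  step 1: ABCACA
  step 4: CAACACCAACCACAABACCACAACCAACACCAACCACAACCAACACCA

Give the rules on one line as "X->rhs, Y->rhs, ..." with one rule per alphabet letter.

  step 0 ⇒ step 1: BAA ⇒ AB·CA·CA
    A ↦ CA
    B ↦ AB
    C ↦ AC  (constrained at step 1)

A->CA, B->AB, C->AC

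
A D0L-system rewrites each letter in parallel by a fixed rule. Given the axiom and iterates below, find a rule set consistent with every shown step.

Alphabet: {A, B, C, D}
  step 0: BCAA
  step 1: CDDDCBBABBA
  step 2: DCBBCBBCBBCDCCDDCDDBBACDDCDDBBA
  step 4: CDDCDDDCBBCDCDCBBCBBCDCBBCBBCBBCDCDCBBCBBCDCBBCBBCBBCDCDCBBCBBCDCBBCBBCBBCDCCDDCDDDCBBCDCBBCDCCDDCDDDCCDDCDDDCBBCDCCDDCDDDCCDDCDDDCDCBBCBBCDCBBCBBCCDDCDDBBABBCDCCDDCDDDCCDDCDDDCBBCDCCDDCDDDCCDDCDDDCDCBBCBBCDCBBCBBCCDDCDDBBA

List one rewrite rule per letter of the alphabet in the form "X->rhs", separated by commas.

A->BBA, B->CDD, C->DC, D->BBC

  step 1 ⇒ step 2: CDDDCBBABBA ⇒ DC·BBC·BBC·BBC·DC·CDD·CDD·BBA·CDD·CDD·BBA
    A ↦ BBA
    B ↦ CDD
    C ↦ DC
    D ↦ BBC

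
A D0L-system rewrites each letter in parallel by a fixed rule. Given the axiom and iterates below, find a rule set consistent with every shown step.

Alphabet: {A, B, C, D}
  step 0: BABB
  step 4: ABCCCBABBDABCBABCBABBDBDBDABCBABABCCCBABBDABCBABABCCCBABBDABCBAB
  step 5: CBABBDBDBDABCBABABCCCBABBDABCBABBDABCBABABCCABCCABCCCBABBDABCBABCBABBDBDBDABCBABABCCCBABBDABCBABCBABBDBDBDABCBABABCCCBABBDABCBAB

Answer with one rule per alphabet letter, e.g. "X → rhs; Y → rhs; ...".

A->CB, B->AB, C->BD, D->CC

  step 4 ⇒ step 5: ABCCCBABBDABCBABCBABBDBDBDABCBABABCCCBABBDABCBABABCCCBABBDABCBAB ⇒ CB·AB·BD·BD·BD·AB·CB·AB·AB·CC·CB·AB·BD·AB·CB·AB·BD·AB·CB·AB·AB·CC·AB·CC·AB·CC·CB·AB·BD·AB·CB·AB·CB·AB·BD·BD·BD·AB·CB·AB·AB·CC·CB·AB·BD·AB·CB·AB·CB·AB·BD·BD·BD·AB·CB·AB·AB·CC·CB·AB·BD·AB·CB·AB
    A ↦ CB
    B ↦ AB
    C ↦ BD
    D ↦ CC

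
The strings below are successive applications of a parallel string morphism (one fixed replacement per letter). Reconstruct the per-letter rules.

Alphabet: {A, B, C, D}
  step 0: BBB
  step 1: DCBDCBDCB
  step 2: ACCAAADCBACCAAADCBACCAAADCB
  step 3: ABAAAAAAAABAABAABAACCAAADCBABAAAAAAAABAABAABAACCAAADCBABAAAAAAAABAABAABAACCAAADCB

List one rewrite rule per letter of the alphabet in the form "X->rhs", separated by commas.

  step 2 ⇒ step 3: ACCAAADCBACCAAADCBACCAAADCB ⇒ ABA·AAA·AAA·ABA·ABA·ABA·ACC·AAA·DCB·ABA·AAA·AAA·ABA·ABA·ABA·ACC·AAA·DCB·ABA·AAA·AAA·ABA·ABA·ABA·ACC·AAA·DCB
    A ↦ ABA
    B ↦ DCB
    C ↦ AAA
    D ↦ ACC

A->ABA, B->DCB, C->AAA, D->ACC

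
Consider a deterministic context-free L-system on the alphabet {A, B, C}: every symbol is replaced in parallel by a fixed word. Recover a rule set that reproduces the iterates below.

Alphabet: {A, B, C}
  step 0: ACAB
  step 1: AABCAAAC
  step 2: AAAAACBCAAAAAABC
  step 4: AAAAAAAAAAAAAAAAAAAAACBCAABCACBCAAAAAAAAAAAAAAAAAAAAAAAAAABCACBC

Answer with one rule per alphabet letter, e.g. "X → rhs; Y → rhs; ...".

A->AA, B->AC, C->BC

  step 1 ⇒ step 2: AABCAAAC ⇒ AA·AA·AC·BC·AA·AA·AA·BC
    A ↦ AA
    B ↦ AC
    C ↦ BC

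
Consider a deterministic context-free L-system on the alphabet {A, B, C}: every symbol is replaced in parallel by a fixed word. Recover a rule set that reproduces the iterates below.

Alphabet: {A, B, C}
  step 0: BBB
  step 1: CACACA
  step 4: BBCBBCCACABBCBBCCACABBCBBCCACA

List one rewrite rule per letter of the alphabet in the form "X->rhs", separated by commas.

A->C, B->CA, C->BB

  step 0 ⇒ step 1: BBB ⇒ CA·CA·CA
    B ↦ CA
    A ↦ C  (constrained at step 1)
    C ↦ BB  (constrained at step 1)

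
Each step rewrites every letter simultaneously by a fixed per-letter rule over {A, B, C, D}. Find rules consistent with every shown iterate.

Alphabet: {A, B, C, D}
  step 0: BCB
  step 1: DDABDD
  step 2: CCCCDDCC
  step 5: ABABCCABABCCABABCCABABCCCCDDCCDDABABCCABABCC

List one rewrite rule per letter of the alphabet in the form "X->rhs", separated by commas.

  step 1 ⇒ step 2: DDABDD ⇒ C·C·CC·DD·C·C
    A ↦ CC
    B ↦ DD
    D ↦ C
  step 0 ⇒ step 1: BCB ⇒ DD·AB·DD
    C ↦ AB

A->CC, B->DD, C->AB, D->C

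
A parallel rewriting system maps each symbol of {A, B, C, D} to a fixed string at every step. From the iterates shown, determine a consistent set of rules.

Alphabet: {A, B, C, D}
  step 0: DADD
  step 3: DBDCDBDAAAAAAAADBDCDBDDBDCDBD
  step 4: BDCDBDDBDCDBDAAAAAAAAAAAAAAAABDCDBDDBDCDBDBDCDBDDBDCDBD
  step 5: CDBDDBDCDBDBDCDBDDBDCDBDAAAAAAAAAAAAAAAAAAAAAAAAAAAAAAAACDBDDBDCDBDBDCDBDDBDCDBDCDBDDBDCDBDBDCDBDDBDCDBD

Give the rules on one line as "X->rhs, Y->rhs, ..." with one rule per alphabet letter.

A->AA, B->CD, C->D, D->BD

  step 4 ⇒ step 5: BDCDBDDBDCDBDAAAAAAAAAAAAAAAABDCDBDDBDCDBDBDCDBDDBDCDBD ⇒ CD·BD·D·BD·CD·BD·BD·CD·BD·D·BD·CD·BD·AA·AA·AA·AA·AA·AA·AA·AA·AA·AA·AA·AA·AA·AA·AA·AA·CD·BD·D·BD·CD·BD·BD·CD·BD·D·BD·CD·BD·CD·BD·D·BD·CD·BD·BD·CD·BD·D·BD·CD·BD
    A ↦ AA
    B ↦ CD
    C ↦ D
    D ↦ BD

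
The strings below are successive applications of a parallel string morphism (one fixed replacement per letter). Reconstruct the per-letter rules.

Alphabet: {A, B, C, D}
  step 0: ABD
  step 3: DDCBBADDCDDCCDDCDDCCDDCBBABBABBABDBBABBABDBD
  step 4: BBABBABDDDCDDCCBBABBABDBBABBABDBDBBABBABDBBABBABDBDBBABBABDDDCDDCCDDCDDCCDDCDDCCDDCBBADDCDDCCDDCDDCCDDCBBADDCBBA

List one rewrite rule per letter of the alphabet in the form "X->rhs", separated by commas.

A->C, B->DDC, C->BD, D->BBA

  step 3 ⇒ step 4: DDCBBADDCDDCCDDCDDCCDDCBBABBABBABDBBABBABDBD ⇒ BBA·BBA·BD·DDC·DDC·C·BBA·BBA·BD·BBA·BBA·BD·BD·BBA·BBA·BD·BBA·BBA·BD·BD·BBA·BBA·BD·DDC·DDC·C·DDC·DDC·C·DDC·DDC·C·DDC·BBA·DDC·DDC·C·DDC·DDC·C·DDC·BBA·DDC·BBA
    A ↦ C
    B ↦ DDC
    C ↦ BD
    D ↦ BBA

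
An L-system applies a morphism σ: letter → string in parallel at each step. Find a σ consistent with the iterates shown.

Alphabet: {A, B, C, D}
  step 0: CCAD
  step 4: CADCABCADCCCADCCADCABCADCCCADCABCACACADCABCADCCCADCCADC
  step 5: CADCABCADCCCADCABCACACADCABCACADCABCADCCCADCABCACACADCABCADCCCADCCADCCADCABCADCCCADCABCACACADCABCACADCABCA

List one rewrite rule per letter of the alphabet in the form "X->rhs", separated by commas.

  step 4 ⇒ step 5: CADCABCADCCCADCCADCABCADCCCADCABCACACADCABCADCCCADCCADC ⇒ CA·DC·AB·CA·DC·C·CA·DC·AB·CA·CA·CA·DC·AB·CA·CA·DC·AB·CA·DC·C·CA·DC·AB·CA·CA·CA·DC·AB·CA·DC·C·CA·DC·CA·DC·CA·DC·AB·CA·DC·C·CA·DC·AB·CA·CA·CA·DC·AB·CA·CA·DC·AB·CA
    A ↦ DC
    B ↦ C
    C ↦ CA
    D ↦ AB

A->DC, B->C, C->CA, D->AB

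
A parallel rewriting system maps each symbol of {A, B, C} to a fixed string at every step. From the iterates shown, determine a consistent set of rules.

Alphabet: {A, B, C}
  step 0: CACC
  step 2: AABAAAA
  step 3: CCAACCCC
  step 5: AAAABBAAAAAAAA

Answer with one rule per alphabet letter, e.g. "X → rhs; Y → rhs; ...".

A->C, B->AA, C->B

  step 2 ⇒ step 3: AABAAAA ⇒ C·C·AA·C·C·C·C
    A ↦ C
    B ↦ AA
    C ↦ B  (constrained at step 0)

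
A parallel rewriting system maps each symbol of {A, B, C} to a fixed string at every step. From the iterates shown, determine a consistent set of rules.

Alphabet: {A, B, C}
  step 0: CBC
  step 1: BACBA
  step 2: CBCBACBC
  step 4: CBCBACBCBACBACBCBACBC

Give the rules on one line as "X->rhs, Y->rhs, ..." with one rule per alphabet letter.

  step 1 ⇒ step 2: BACBA ⇒ C·BC·BA·C·BC
    A ↦ BC
    B ↦ C
    C ↦ BA

A->BC, B->C, C->BA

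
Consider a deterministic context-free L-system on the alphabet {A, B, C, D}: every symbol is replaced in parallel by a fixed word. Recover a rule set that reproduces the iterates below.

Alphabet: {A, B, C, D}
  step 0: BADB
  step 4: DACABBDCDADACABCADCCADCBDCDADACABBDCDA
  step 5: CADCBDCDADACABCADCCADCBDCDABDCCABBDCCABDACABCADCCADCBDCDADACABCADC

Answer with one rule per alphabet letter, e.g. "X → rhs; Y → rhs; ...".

  step 4 ⇒ step 5: DACABBDCDADACABCADCCADCBDCDADACABBDCDA ⇒ CA·DC·B·DC·DA·DA·CA·B·CA·DC·CA·DC·B·DC·DA·B·DC·CA·B·B·DC·CA·B·DA·CA·B·CA·DC·CA·DC·B·DC·DA·DA·CA·B·CA·DC
    A ↦ DC
    B ↦ DA
    C ↦ B
    D ↦ CA

A->DC, B->DA, C->B, D->CA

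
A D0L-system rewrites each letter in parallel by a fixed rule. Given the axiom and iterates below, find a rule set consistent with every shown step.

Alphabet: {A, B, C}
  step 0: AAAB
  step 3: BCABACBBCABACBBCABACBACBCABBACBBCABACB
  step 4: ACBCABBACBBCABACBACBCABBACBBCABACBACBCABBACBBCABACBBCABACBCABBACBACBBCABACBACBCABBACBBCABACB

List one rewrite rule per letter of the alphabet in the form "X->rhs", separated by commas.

A->B, B->ACB, C->CAB

  step 3 ⇒ step 4: BCABACBBCABACBBCABACBACBCABBACBBCABACB ⇒ ACB·CAB·B·ACB·B·CAB·ACB·ACB·CAB·B·ACB·B·CAB·ACB·ACB·CAB·B·ACB·B·CAB·ACB·B·CAB·ACB·CAB·B·ACB·ACB·B·CAB·ACB·ACB·CAB·B·ACB·B·CAB·ACB
    A ↦ B
    B ↦ ACB
    C ↦ CAB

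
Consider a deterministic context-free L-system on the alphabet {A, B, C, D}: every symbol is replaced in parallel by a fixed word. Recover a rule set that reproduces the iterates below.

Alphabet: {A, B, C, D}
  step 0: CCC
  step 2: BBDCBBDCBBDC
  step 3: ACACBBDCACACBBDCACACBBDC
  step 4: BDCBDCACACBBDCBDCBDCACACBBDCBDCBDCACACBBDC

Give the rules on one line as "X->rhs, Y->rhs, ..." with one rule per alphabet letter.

A->B, B->AC, C->DC, D->BB

  step 3 ⇒ step 4: ACACBBDCACACBBDCACACBBDC ⇒ B·DC·B·DC·AC·AC·BB·DC·B·DC·B·DC·AC·AC·BB·DC·B·DC·B·DC·AC·AC·BB·DC
    A ↦ B
    B ↦ AC
    C ↦ DC
    D ↦ BB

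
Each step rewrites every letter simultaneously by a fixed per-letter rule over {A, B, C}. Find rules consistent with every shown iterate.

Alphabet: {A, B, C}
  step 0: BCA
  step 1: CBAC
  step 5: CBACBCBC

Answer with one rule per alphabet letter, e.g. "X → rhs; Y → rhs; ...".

A->AC, B->C, C->B

  step 0 ⇒ step 1: BCA ⇒ C·B·AC
    A ↦ AC
    B ↦ C
    C ↦ B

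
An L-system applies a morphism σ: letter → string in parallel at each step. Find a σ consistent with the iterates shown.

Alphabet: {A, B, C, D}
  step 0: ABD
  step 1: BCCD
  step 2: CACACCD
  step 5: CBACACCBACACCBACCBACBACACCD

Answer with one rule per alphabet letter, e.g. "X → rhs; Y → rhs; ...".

  step 1 ⇒ step 2: BCCD ⇒ C·AC·AC·CD
    B ↦ C
    C ↦ AC
    D ↦ CD
  step 0 ⇒ step 1: ABD ⇒ B·C·CD
    A ↦ B

A->B, B->C, C->AC, D->CD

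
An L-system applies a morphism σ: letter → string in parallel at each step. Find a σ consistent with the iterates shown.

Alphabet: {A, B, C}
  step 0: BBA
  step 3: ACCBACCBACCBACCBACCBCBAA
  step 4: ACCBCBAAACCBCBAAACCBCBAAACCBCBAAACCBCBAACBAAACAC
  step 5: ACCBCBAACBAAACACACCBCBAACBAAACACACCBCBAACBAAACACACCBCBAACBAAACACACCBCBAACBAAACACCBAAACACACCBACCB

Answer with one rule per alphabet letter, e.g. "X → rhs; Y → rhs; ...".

  step 4 ⇒ step 5: ACCBCBAAACCBCBAAACCBCBAAACCBCBAAACCBCBAACBAAACAC ⇒ AC·CB·CB·AA·CB·AA·AC·AC·AC·CB·CB·AA·CB·AA·AC·AC·AC·CB·CB·AA·CB·AA·AC·AC·AC·CB·CB·AA·CB·AA·AC·AC·AC·CB·CB·AA·CB·AA·AC·AC·CB·AA·AC·AC·AC·CB·AC·CB
    A ↦ AC
    B ↦ AA
    C ↦ CB

A->AC, B->AA, C->CB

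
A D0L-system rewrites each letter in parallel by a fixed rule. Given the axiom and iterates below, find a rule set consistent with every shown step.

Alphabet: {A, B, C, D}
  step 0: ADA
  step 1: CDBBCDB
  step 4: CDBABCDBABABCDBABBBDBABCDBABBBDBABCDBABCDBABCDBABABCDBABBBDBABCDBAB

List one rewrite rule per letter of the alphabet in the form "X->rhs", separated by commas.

A->CDB, B->AB, C->BBD, D->B

  step 0 ⇒ step 1: ADA ⇒ CDB·B·CDB
    A ↦ CDB
    D ↦ B
    B ↦ AB  (constrained at step 1)
    C ↦ BBD  (constrained at step 1)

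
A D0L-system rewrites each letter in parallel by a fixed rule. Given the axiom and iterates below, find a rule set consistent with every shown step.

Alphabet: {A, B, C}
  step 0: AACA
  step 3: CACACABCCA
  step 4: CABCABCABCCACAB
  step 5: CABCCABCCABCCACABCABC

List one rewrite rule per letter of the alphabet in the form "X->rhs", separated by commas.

A->B, B->C, C->CA

  step 4 ⇒ step 5: CABCABCABCCACAB ⇒ CA·B·C·CA·B·C·CA·B·C·CA·CA·B·CA·B·C
    A ↦ B
    B ↦ C
    C ↦ CA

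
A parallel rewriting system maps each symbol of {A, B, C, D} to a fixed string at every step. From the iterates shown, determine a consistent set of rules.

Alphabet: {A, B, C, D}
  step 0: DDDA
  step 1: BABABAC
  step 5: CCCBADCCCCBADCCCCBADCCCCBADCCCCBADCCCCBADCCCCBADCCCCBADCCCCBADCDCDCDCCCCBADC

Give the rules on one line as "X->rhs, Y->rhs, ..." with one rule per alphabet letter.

  step 0 ⇒ step 1: DDDA ⇒ BA·BA·BA·C
    A ↦ C
    D ↦ BA
    B ↦ CC  (constrained at step 1)
    C ↦ DC  (constrained at step 1)

A->C, B->CC, C->DC, D->BA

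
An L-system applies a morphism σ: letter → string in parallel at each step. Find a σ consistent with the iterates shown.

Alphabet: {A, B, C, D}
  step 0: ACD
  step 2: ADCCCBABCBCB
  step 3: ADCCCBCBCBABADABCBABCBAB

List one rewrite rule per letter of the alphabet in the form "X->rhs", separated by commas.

A->AD, B->AB, C->CB, D->CC

  step 2 ⇒ step 3: ADCCCBABCBCB ⇒ AD·CC·CB·CB·CB·AB·AD·AB·CB·AB·CB·AB
    A ↦ AD
    B ↦ AB
    C ↦ CB
    D ↦ CC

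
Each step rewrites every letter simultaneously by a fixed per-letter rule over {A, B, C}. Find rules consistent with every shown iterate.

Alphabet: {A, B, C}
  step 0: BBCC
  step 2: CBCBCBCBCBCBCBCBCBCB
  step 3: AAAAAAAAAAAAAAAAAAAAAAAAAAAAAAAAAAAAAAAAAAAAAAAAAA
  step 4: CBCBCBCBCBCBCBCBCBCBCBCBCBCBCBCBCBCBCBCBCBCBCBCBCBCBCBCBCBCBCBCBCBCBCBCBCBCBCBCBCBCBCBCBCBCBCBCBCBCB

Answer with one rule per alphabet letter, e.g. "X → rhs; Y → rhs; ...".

A->CB, B->AA, C->AAA

  step 3 ⇒ step 4: AAAAAAAAAAAAAAAAAAAAAAAAAAAAAAAAAAAAAAAAAAAAAAAAAA ⇒ CB·CB·CB·CB·CB·CB·CB·CB·CB·CB·CB·CB·CB·CB·CB·CB·CB·CB·CB·CB·CB·CB·CB·CB·CB·CB·CB·CB·CB·CB·CB·CB·CB·CB·CB·CB·CB·CB·CB·CB·CB·CB·CB·CB·CB·CB·CB·CB·CB·CB
    A ↦ CB
  step 2 ⇒ step 3: CBCBCBCBCBCBCBCBCBCB ⇒ AAA·AA·AAA·AA·AAA·AA·AAA·AA·AAA·AA·AAA·AA·AAA·AA·AAA·AA·AAA·AA·AAA·AA
    B ↦ AA
  step 2 ⇒ step 3: CBCBCBCBCBCBCBCBCBCB ⇒ AAA·AA·AAA·AA·AAA·AA·AAA·AA·AAA·AA·AAA·AA·AAA·AA·AAA·AA·AAA·AA·AAA·AA
    C ↦ AAA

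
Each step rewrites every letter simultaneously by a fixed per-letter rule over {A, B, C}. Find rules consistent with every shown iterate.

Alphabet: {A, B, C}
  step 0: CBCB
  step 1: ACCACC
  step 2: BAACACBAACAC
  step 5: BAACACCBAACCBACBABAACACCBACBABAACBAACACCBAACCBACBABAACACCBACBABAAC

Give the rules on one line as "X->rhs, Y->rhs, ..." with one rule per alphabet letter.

A->BA, B->C, C->AC

  step 1 ⇒ step 2: ACCACC ⇒ BA·AC·AC·BA·AC·AC
    A ↦ BA
    C ↦ AC
  step 0 ⇒ step 1: CBCB ⇒ AC·C·AC·C
    B ↦ C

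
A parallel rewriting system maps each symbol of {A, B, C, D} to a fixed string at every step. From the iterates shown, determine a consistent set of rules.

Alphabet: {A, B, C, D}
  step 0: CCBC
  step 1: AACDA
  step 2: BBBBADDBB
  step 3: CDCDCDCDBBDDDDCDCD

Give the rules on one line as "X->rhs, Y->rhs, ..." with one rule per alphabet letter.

A->BB, B->CD, C->A, D->DD

  step 2 ⇒ step 3: BBBBADDBB ⇒ CD·CD·CD·CD·BB·DD·DD·CD·CD
    A ↦ BB
    B ↦ CD
    D ↦ DD
  step 0 ⇒ step 1: CCBC ⇒ A·A·CD·A
    C ↦ A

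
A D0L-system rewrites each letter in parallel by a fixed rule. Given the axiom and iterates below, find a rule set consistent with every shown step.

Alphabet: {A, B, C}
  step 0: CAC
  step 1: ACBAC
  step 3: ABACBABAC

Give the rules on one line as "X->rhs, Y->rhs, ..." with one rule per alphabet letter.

  step 0 ⇒ step 1: CAC ⇒ AC·B·AC
    A ↦ B
    C ↦ AC
    B ↦ A  (constrained at step 1)

A->B, B->A, C->AC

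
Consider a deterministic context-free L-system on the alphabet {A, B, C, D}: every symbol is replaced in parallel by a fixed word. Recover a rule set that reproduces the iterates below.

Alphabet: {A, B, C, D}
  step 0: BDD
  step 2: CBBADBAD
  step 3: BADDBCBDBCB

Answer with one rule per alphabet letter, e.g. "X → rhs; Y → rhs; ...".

A->B, B->D, C->BA, D->CB

  step 2 ⇒ step 3: CBBADBAD ⇒ BA·D·D·B·CB·D·B·CB
    A ↦ B
    B ↦ D
    C ↦ BA
    D ↦ CB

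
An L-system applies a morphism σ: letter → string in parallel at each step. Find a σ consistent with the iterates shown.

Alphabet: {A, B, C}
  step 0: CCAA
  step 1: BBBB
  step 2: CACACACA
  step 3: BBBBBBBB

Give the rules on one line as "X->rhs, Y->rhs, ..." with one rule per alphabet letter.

A->B, B->CA, C->B

  step 2 ⇒ step 3: CACACACA ⇒ B·B·B·B·B·B·B·B
    A ↦ B
    C ↦ B
  step 1 ⇒ step 2: BBBB ⇒ CA·CA·CA·CA
    B ↦ CA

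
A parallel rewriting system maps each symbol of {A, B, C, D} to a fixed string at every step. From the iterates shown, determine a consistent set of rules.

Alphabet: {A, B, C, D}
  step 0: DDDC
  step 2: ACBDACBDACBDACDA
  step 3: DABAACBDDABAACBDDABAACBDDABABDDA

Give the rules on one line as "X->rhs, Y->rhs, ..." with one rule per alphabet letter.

A->DA, B->AC, C->BA, D->BD

  step 2 ⇒ step 3: ACBDACBDACBDACDA ⇒ DA·BA·AC·BD·DA·BA·AC·BD·DA·BA·AC·BD·DA·BA·BD·DA
    A ↦ DA
    B ↦ AC
    C ↦ BA
    D ↦ BD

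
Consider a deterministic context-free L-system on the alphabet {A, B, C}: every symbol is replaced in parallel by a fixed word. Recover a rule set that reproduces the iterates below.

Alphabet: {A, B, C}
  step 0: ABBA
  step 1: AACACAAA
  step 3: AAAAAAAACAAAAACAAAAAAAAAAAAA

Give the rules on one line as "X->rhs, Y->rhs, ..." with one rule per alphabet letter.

A->AA, B->CA, C->B

  step 0 ⇒ step 1: ABBA ⇒ AA·CA·CA·AA
    A ↦ AA
    B ↦ CA
    C ↦ B  (constrained at step 1)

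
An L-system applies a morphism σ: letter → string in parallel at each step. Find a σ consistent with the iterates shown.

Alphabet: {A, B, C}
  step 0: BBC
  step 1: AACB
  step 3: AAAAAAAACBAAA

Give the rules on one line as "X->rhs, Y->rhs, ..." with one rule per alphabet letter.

  step 0 ⇒ step 1: BBC ⇒ A·A·CB
    B ↦ A
    C ↦ CB
    A ↦ AA  (constrained at step 1)

A->AA, B->A, C->CB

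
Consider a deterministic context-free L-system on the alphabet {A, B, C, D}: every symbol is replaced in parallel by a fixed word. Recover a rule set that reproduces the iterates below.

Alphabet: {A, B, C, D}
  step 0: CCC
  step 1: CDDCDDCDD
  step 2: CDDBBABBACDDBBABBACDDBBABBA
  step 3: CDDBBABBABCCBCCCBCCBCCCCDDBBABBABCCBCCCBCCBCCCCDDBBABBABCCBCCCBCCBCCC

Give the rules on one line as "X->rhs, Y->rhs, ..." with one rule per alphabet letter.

  step 2 ⇒ step 3: CDDBBABBACDDBBABBACDDBBABBA ⇒ CDD·BBA·BBA·BCC·BCC·C·BCC·BCC·C·CDD·BBA·BBA·BCC·BCC·C·BCC·BCC·C·CDD·BBA·BBA·BCC·BCC·C·BCC·BCC·C
    A ↦ C
    B ↦ BCC
    C ↦ CDD
    D ↦ BBA

A->C, B->BCC, C->CDD, D->BBA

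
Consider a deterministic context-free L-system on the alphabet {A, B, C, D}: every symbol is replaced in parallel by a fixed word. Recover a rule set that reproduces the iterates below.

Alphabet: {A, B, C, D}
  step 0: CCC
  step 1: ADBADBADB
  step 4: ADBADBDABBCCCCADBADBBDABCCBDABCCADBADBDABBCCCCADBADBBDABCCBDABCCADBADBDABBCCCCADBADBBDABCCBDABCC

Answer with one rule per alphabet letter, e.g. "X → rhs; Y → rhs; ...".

A->B, B->CC, C->ADB, D->DAB

  step 0 ⇒ step 1: CCC ⇒ ADB·ADB·ADB
    C ↦ ADB
    A ↦ B  (constrained at step 1)
    B ↦ CC  (constrained at step 1)
    D ↦ DAB  (constrained at step 1)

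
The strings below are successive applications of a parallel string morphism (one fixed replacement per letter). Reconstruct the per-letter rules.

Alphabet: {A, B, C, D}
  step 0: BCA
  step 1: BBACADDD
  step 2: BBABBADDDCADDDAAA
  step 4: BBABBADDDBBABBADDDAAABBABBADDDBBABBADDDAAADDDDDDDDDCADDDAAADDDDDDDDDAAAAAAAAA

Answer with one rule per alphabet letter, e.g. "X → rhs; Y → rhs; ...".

A->DDD, B->BBA, C->CA, D->A

  step 1 ⇒ step 2: BBACADDD ⇒ BBA·BBA·DDD·CA·DDD·A·A·A
    A ↦ DDD
    B ↦ BBA
    C ↦ CA
    D ↦ A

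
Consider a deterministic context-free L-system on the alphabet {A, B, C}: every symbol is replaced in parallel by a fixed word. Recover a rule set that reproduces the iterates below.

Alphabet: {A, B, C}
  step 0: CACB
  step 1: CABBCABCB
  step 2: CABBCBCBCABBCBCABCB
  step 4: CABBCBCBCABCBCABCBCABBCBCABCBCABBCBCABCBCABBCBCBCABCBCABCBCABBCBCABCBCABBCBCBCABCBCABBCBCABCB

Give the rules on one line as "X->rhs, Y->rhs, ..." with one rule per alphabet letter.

A->B, B->CB, C->CAB

  step 1 ⇒ step 2: CABBCABCB ⇒ CAB·B·CB·CB·CAB·B·CB·CAB·CB
    A ↦ B
    B ↦ CB
    C ↦ CAB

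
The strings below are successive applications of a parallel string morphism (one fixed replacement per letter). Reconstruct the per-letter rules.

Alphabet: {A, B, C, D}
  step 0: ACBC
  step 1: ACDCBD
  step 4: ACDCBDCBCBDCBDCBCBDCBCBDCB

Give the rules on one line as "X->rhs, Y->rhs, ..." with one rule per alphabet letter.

A->AC, B->CB, C->D, D->CB

  step 0 ⇒ step 1: ACBC ⇒ AC·D·CB·D
    A ↦ AC
    B ↦ CB
    C ↦ D
    D ↦ CB  (constrained at step 1)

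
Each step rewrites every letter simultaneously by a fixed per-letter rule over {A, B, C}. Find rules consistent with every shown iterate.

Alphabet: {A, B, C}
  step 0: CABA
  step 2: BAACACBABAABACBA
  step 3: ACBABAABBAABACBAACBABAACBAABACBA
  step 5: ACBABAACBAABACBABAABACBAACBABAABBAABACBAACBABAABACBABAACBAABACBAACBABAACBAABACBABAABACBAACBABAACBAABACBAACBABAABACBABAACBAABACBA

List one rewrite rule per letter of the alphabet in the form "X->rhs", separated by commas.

A->BA, B->AC, C->AB

  step 2 ⇒ step 3: BAACACBABAABACBA ⇒ AC·BA·BA·AB·BA·AB·AC·BA·AC·BA·BA·AC·BA·AB·AC·BA
    A ↦ BA
    B ↦ AC
    C ↦ AB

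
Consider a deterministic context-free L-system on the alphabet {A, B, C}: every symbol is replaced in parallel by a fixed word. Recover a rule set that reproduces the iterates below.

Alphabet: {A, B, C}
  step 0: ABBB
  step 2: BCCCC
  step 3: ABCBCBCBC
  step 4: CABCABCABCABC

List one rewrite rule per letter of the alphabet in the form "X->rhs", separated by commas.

  step 3 ⇒ step 4: ABCBCBCBC ⇒ C·A·BC·A·BC·A·BC·A·BC
    A ↦ C
    B ↦ A
    C ↦ BC

A->C, B->A, C->BC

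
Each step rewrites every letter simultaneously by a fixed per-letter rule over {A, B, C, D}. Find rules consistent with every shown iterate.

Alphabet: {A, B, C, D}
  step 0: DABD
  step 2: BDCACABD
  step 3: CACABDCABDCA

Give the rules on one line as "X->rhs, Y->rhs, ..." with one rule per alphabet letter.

  step 2 ⇒ step 3: BDCACABD ⇒ C·A·CA·BD·CA·BD·C·A
    A ↦ BD
    B ↦ C
    C ↦ CA
    D ↦ A

A->BD, B->C, C->CA, D->A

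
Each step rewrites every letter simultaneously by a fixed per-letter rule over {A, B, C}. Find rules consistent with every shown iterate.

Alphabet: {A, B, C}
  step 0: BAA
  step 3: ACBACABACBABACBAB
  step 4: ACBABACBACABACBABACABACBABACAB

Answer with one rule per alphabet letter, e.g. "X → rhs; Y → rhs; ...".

  step 3 ⇒ step 4: ACBACABACBABACBAB ⇒ AC·B·AB·AC·B·AC·AB·AC·B·AB·AC·AB·AC·B·AB·AC·AB
    A ↦ AC
    B ↦ AB
    C ↦ B

A->AC, B->AB, C->B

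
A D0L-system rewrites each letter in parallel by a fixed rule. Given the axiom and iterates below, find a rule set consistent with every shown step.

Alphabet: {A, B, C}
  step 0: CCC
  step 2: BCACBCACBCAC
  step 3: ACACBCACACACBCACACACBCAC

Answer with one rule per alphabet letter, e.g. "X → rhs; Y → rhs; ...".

  step 2 ⇒ step 3: BCACBCACBCAC ⇒ AC·AC·BC·AC·AC·AC·BC·AC·AC·AC·BC·AC
    A ↦ BC
    B ↦ AC
    C ↦ AC

A->BC, B->AC, C->AC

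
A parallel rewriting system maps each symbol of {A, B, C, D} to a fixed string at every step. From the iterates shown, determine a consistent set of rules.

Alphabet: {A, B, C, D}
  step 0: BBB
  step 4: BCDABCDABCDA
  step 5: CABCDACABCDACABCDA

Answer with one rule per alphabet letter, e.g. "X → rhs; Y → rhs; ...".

  step 4 ⇒ step 5: BCDABCDABCDA ⇒ C·A·BC·DA·C·A·BC·DA·C·A·BC·DA
    A ↦ DA
    B ↦ C
    C ↦ A
    D ↦ BC

A->DA, B->C, C->A, D->BC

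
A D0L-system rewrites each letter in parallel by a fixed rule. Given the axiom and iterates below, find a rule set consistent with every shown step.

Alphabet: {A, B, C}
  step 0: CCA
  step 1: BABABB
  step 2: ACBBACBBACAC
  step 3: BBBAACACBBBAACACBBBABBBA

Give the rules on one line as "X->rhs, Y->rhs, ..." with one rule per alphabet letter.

  step 2 ⇒ step 3: ACBBACBBACAC ⇒ BB·BA·AC·AC·BB·BA·AC·AC·BB·BA·BB·BA
    A ↦ BB
    B ↦ AC
    C ↦ BA

A->BB, B->AC, C->BA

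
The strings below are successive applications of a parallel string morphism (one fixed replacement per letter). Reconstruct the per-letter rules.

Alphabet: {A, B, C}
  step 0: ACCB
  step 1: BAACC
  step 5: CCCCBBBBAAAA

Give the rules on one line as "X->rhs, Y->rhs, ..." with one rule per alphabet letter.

A->B, B->CC, C->A

  step 0 ⇒ step 1: ACCB ⇒ B·A·A·CC
    A ↦ B
    B ↦ CC
    C ↦ A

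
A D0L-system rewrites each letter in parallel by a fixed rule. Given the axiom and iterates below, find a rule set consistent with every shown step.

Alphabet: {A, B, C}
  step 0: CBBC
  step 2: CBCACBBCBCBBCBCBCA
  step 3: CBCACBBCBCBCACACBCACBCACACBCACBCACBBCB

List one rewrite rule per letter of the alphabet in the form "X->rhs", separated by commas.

  step 2 ⇒ step 3: CBCACBBCBCBBCBCBCA ⇒ CB·CA·CB·BCB·CB·CA·CA·CB·CA·CB·CA·CA·CB·CA·CB·CA·CB·BCB
    A ↦ BCB
    B ↦ CA
    C ↦ CB

A->BCB, B->CA, C->CB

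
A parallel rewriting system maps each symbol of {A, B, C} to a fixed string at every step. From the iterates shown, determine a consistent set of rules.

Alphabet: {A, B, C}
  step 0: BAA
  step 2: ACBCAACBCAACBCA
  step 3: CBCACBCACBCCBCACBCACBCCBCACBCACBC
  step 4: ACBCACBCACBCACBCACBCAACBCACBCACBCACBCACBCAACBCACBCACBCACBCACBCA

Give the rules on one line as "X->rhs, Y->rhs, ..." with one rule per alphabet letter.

  step 3 ⇒ step 4: CBCACBCACBCCBCACBCACBCCBCACBCACBC ⇒ A·CBC·A·CBC·A·CBC·A·CBC·A·CBC·A·A·CBC·A·CBC·A·CBC·A·CBC·A·CBC·A·A·CBC·A·CBC·A·CBC·A·CBC·A·CBC·A
    A ↦ CBC
    B ↦ CBC
    C ↦ A

A->CBC, B->CBC, C->A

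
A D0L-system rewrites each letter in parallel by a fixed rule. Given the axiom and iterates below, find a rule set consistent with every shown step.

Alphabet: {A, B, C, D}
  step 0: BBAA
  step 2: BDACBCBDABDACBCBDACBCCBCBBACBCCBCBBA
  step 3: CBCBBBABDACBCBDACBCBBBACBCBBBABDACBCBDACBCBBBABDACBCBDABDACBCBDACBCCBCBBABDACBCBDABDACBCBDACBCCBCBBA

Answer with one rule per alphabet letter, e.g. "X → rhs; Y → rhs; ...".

  step 2 ⇒ step 3: BDACBCBDABDACBCBDACBCCBCBBACBCCBCBBA ⇒ CBC·B·BBA·BDA·CBC·BDA·CBC·B·BBA·CBC·B·BBA·BDA·CBC·BDA·CBC·B·BBA·BDA·CBC·BDA·BDA·CBC·BDA·CBC·CBC·BBA·BDA·CBC·BDA·BDA·CBC·BDA·CBC·CBC·BBA
    A ↦ BBA
    B ↦ CBC
    C ↦ BDA
    D ↦ B

A->BBA, B->CBC, C->BDA, D->B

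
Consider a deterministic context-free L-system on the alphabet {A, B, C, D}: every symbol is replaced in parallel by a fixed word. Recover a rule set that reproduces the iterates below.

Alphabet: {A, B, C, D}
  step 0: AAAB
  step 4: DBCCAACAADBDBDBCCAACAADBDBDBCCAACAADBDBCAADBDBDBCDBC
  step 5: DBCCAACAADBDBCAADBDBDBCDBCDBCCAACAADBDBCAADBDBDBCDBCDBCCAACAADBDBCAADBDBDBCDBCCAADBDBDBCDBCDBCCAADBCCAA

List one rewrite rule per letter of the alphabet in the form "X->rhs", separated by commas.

  step 4 ⇒ step 5: DBCCAACAADBDBDBCCAACAADBDBDBCCAACAADBDBCAADBDBDBCDBC ⇒ DB·C·CAA·CAA·DB·DB·CAA·DB·DB·DB·C·DB·C·DB·C·CAA·CAA·DB·DB·CAA·DB·DB·DB·C·DB·C·DB·C·CAA·CAA·DB·DB·CAA·DB·DB·DB·C·DB·C·CAA·DB·DB·DB·C·DB·C·DB·C·CAA·DB·C·CAA
    A ↦ DB
    B ↦ C
    C ↦ CAA
    D ↦ DB

A->DB, B->C, C->CAA, D->DB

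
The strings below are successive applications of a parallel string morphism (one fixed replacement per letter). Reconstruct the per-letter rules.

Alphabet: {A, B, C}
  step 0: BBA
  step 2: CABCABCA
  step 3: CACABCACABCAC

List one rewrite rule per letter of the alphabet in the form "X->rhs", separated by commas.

A->C, B->AB, C->CA

  step 2 ⇒ step 3: CABCABCA ⇒ CA·C·AB·CA·C·AB·CA·C
    A ↦ C
    B ↦ AB
    C ↦ CA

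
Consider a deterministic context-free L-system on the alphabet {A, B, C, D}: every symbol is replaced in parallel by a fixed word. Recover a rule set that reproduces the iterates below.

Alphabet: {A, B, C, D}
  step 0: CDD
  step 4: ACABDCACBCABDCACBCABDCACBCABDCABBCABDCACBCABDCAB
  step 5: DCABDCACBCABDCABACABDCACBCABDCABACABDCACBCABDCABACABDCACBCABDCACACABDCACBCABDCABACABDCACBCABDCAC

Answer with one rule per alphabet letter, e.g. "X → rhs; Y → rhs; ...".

A->DC, B->AC, C->AB, D->BC

  step 4 ⇒ step 5: ACABDCACBCABDCACBCABDCACBCABDCABBCABDCACBCABDCAB ⇒ DC·AB·DC·AC·BC·AB·DC·AB·AC·AB·DC·AC·BC·AB·DC·AB·AC·AB·DC·AC·BC·AB·DC·AB·AC·AB·DC·AC·BC·AB·DC·AC·AC·AB·DC·AC·BC·AB·DC·AB·AC·AB·DC·AC·BC·AB·DC·AC
    A ↦ DC
    B ↦ AC
    C ↦ AB
    D ↦ BC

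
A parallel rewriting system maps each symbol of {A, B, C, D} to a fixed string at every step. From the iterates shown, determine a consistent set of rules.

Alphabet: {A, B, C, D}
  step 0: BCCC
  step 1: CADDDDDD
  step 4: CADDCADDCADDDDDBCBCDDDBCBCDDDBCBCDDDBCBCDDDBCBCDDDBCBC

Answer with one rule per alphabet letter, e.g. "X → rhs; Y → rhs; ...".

A->D, B->CA, C->DD, D->BC

  step 0 ⇒ step 1: BCCC ⇒ CA·DD·DD·DD
    B ↦ CA
    C ↦ DD
    A ↦ D  (constrained at step 1)
    D ↦ BC  (constrained at step 1)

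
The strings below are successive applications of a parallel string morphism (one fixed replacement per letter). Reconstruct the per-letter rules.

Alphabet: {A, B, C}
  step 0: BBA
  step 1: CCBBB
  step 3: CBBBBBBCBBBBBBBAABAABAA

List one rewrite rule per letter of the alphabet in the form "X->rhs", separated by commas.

A->BBB, B->C, C->BAA

  step 0 ⇒ step 1: BBA ⇒ C·C·BBB
    A ↦ BBB
    B ↦ C
    C ↦ BAA  (constrained at step 1)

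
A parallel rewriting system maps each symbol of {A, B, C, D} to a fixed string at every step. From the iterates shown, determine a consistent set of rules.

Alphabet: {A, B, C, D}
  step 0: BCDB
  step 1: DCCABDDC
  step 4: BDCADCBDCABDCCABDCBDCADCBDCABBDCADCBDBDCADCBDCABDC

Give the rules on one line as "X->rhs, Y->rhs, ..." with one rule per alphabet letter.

  step 0 ⇒ step 1: BCDB ⇒ DC·CA·BD·DC
    B ↦ DC
    C ↦ CA
    D ↦ BD
    A ↦ B  (constrained at step 1)

A->B, B->DC, C->CA, D->BD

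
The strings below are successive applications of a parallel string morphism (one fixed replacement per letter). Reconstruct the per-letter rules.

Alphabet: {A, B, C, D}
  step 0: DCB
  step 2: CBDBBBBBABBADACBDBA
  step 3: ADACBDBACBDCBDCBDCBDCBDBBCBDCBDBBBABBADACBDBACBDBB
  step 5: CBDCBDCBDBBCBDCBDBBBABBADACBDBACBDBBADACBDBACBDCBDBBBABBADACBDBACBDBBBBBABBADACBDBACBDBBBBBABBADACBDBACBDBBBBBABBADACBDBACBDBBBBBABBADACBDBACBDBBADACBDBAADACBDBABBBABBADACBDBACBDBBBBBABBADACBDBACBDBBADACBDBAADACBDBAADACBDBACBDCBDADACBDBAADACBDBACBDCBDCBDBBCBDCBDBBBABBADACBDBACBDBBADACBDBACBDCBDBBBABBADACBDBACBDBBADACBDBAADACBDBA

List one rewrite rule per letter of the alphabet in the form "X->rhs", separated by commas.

  step 2 ⇒ step 3: CBDBBBBBABBADACBDBA ⇒ ADA·CBD·BA·CBD·CBD·CBD·CBD·CBD·BB·CBD·CBD·BB·BA·BB·ADA·CBD·BA·CBD·BB
    A ↦ BB
    B ↦ CBD
    C ↦ ADA
    D ↦ BA

A->BB, B->CBD, C->ADA, D->BA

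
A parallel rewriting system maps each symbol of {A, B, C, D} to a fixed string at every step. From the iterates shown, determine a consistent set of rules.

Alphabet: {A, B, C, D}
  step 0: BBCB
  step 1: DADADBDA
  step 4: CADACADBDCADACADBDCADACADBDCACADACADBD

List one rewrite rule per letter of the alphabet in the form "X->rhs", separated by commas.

  step 0 ⇒ step 1: BBCB ⇒ DA·DA·DB·DA
    B ↦ DA
    C ↦ DB
    A ↦ D  (constrained at step 1)
    D ↦ CA  (constrained at step 1)

A->D, B->DA, C->DB, D->CA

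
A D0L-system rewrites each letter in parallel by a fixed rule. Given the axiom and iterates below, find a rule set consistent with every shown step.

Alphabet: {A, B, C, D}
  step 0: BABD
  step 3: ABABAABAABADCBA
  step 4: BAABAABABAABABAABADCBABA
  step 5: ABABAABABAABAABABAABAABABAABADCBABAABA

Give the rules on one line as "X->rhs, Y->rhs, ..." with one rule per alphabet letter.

A->BA, B->A, C->B, D->DC

  step 4 ⇒ step 5: BAABAABABAABABAABADCBABA ⇒ A·BA·BA·A·BA·BA·A·BA·A·BA·BA·A·BA·A·BA·BA·A·BA·DC·B·A·BA·A·BA
    A ↦ BA
    B ↦ A
    C ↦ B
    D ↦ DC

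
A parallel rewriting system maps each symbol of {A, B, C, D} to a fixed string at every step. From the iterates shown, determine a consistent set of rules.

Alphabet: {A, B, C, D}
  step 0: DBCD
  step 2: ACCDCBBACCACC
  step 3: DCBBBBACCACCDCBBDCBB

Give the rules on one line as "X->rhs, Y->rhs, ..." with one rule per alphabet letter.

A->DC, B->ACC, C->B, D->B

  step 2 ⇒ step 3: ACCDCBBACCACC ⇒ DC·B·B·B·B·ACC·ACC·DC·B·B·DC·B·B
    A ↦ DC
    B ↦ ACC
    C ↦ B
    D ↦ B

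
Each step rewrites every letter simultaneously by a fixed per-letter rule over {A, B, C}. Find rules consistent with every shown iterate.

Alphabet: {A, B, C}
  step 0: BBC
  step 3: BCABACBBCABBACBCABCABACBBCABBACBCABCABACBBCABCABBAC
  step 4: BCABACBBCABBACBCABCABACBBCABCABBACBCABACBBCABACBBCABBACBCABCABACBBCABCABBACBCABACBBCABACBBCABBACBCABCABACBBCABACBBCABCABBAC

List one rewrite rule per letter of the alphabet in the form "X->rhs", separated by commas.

  step 3 ⇒ step 4: BCABACBBCABBACBCABCABACBBCABBACBCABCABACBBCABCABBAC ⇒ BCA·BAC·B·BCA·B·BAC·BCA·BCA·BAC·B·BCA·BCA·B·BAC·BCA·BAC·B·BCA·BAC·B·BCA·B·BAC·BCA·BCA·BAC·B·BCA·BCA·B·BAC·BCA·BAC·B·BCA·BAC·B·BCA·B·BAC·BCA·BCA·BAC·B·BCA·BAC·B·BCA·BCA·B·BAC
    A ↦ B
    B ↦ BCA
    C ↦ BAC

A->B, B->BCA, C->BAC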